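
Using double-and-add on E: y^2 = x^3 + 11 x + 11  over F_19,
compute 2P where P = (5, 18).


k = 2 = 10_2 (binary, LSB first: 01)
Double-and-add from P = (5, 18):
  bit 0 = 0: acc unchanged = O
  bit 1 = 1: acc = O + (15, 13) = (15, 13)

2P = (15, 13)


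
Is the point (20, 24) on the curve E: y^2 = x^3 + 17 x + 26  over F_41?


Check whether y^2 = x^3 + 17 x + 26 (mod 41) for (x, y) = (20, 24).
LHS: y^2 = 24^2 mod 41 = 2
RHS: x^3 + 17 x + 26 = 20^3 + 17*20 + 26 mod 41 = 2
LHS = RHS

Yes, on the curve


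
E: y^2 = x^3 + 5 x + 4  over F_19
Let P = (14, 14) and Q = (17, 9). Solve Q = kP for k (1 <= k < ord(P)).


Enumerate multiples of P until we hit Q = (17, 9):
  1P = (14, 14)
  2P = (17, 10)
  3P = (13, 10)
  4P = (8, 10)
  5P = (8, 9)
  6P = (13, 9)
  7P = (17, 9)
Match found at i = 7.

k = 7


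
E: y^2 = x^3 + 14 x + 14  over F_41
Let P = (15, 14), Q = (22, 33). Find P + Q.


P != Q, so use the chord formula.
s = (y2 - y1) / (x2 - x1) = (19) / (7) mod 41 = 32
x3 = s^2 - x1 - x2 mod 41 = 32^2 - 15 - 22 = 3
y3 = s (x1 - x3) - y1 mod 41 = 32 * (15 - 3) - 14 = 1

P + Q = (3, 1)


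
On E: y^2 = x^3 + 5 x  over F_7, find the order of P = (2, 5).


Compute successive multiples of P until we hit O:
  1P = (2, 5)
  2P = (4, 0)
  3P = (2, 2)
  4P = O

ord(P) = 4


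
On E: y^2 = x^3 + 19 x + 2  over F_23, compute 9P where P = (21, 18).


k = 9 = 1001_2 (binary, LSB first: 1001)
Double-and-add from P = (21, 18):
  bit 0 = 1: acc = O + (21, 18) = (21, 18)
  bit 1 = 0: acc unchanged = (21, 18)
  bit 2 = 0: acc unchanged = (21, 18)
  bit 3 = 1: acc = (21, 18) + (2, 5) = (12, 16)

9P = (12, 16)


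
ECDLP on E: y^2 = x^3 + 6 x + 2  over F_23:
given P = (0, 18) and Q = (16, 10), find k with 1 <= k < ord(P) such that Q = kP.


Enumerate multiples of P until we hit Q = (16, 10):
  1P = (0, 18)
  2P = (16, 10)
Match found at i = 2.

k = 2


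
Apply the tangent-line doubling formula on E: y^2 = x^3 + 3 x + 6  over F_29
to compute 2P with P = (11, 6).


Doubling: s = (3 x1^2 + a) / (2 y1)
s = (3*11^2 + 3) / (2*6) mod 29 = 16
x3 = s^2 - 2 x1 mod 29 = 16^2 - 2*11 = 2
y3 = s (x1 - x3) - y1 mod 29 = 16 * (11 - 2) - 6 = 22

2P = (2, 22)


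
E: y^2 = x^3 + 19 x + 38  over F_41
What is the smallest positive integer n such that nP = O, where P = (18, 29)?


Compute successive multiples of P until we hit O:
  1P = (18, 29)
  2P = (9, 35)
  3P = (19, 40)
  4P = (2, 24)
  5P = (3, 9)
  6P = (40, 10)
  7P = (25, 5)
  8P = (29, 38)
  ... (continuing to 47P)
  47P = O

ord(P) = 47


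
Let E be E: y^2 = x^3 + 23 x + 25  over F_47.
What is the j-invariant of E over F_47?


Delta = -16(4 a^3 + 27 b^2) mod 47 = 23
-1728 * (4 a)^3 = -1728 * (4*23)^3 mod 47 = 6
j = 6 * 23^(-1) mod 47 = 35

j = 35 (mod 47)


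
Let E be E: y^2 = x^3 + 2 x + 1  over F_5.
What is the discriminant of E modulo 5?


4 a^3 + 27 b^2 = 4*2^3 + 27*1^2 = 32 + 27 = 59
Delta = -16 * (59) = -944
Delta mod 5 = 1

Delta = 1 (mod 5)


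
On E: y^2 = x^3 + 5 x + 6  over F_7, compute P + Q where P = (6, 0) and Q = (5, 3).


P != Q, so use the chord formula.
s = (y2 - y1) / (x2 - x1) = (3) / (6) mod 7 = 4
x3 = s^2 - x1 - x2 mod 7 = 4^2 - 6 - 5 = 5
y3 = s (x1 - x3) - y1 mod 7 = 4 * (6 - 5) - 0 = 4

P + Q = (5, 4)


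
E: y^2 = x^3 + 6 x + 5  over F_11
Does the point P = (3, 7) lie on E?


Check whether y^2 = x^3 + 6 x + 5 (mod 11) for (x, y) = (3, 7).
LHS: y^2 = 7^2 mod 11 = 5
RHS: x^3 + 6 x + 5 = 3^3 + 6*3 + 5 mod 11 = 6
LHS != RHS

No, not on the curve


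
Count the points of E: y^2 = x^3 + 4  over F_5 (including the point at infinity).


For each x in F_5, count y with y^2 = x^3 + 0 x + 4 mod 5:
  x = 0: RHS = 4, y in [2, 3]  -> 2 point(s)
  x = 1: RHS = 0, y in [0]  -> 1 point(s)
  x = 3: RHS = 1, y in [1, 4]  -> 2 point(s)
Affine points: 5. Add the point at infinity: total = 6.

#E(F_5) = 6


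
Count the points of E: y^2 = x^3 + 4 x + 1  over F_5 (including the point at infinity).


For each x in F_5, count y with y^2 = x^3 + 4 x + 1 mod 5:
  x = 0: RHS = 1, y in [1, 4]  -> 2 point(s)
  x = 1: RHS = 1, y in [1, 4]  -> 2 point(s)
  x = 3: RHS = 0, y in [0]  -> 1 point(s)
  x = 4: RHS = 1, y in [1, 4]  -> 2 point(s)
Affine points: 7. Add the point at infinity: total = 8.

#E(F_5) = 8


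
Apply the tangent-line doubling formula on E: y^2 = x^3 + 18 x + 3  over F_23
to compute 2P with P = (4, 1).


Doubling: s = (3 x1^2 + a) / (2 y1)
s = (3*4^2 + 18) / (2*1) mod 23 = 10
x3 = s^2 - 2 x1 mod 23 = 10^2 - 2*4 = 0
y3 = s (x1 - x3) - y1 mod 23 = 10 * (4 - 0) - 1 = 16

2P = (0, 16)


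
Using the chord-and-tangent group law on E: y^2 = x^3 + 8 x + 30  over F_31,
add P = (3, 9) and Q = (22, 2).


P != Q, so use the chord formula.
s = (y2 - y1) / (x2 - x1) = (24) / (19) mod 31 = 29
x3 = s^2 - x1 - x2 mod 31 = 29^2 - 3 - 22 = 10
y3 = s (x1 - x3) - y1 mod 31 = 29 * (3 - 10) - 9 = 5

P + Q = (10, 5)


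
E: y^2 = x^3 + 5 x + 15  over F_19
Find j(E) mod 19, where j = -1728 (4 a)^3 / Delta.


Delta = -16(4 a^3 + 27 b^2) mod 19 = 3
-1728 * (4 a)^3 = -1728 * (4*5)^3 mod 19 = 1
j = 1 * 3^(-1) mod 19 = 13

j = 13 (mod 19)


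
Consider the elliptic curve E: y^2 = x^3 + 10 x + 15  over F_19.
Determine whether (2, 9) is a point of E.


Check whether y^2 = x^3 + 10 x + 15 (mod 19) for (x, y) = (2, 9).
LHS: y^2 = 9^2 mod 19 = 5
RHS: x^3 + 10 x + 15 = 2^3 + 10*2 + 15 mod 19 = 5
LHS = RHS

Yes, on the curve


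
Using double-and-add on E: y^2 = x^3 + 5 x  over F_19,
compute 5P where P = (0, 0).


k = 5 = 101_2 (binary, LSB first: 101)
Double-and-add from P = (0, 0):
  bit 0 = 1: acc = O + (0, 0) = (0, 0)
  bit 1 = 0: acc unchanged = (0, 0)
  bit 2 = 1: acc = (0, 0) + O = (0, 0)

5P = (0, 0)


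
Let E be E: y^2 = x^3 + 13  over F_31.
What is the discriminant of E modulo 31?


4 a^3 + 27 b^2 = 4*0^3 + 27*13^2 = 0 + 4563 = 4563
Delta = -16 * (4563) = -73008
Delta mod 31 = 28

Delta = 28 (mod 31)


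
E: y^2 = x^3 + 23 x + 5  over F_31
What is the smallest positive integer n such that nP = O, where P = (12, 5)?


Compute successive multiples of P until we hit O:
  1P = (12, 5)
  2P = (8, 22)
  3P = (0, 6)
  4P = (2, 20)
  5P = (27, 2)
  6P = (28, 23)
  7P = (16, 6)
  8P = (5, 20)
  ... (continuing to 37P)
  37P = O

ord(P) = 37


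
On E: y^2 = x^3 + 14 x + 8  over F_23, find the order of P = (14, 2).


Compute successive multiples of P until we hit O:
  1P = (14, 2)
  2P = (19, 16)
  3P = (19, 7)
  4P = (14, 21)
  5P = O

ord(P) = 5


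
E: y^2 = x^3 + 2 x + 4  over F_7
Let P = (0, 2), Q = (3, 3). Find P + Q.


P != Q, so use the chord formula.
s = (y2 - y1) / (x2 - x1) = (1) / (3) mod 7 = 5
x3 = s^2 - x1 - x2 mod 7 = 5^2 - 0 - 3 = 1
y3 = s (x1 - x3) - y1 mod 7 = 5 * (0 - 1) - 2 = 0

P + Q = (1, 0)


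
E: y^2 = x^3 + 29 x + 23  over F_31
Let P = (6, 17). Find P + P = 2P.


Doubling: s = (3 x1^2 + a) / (2 y1)
s = (3*6^2 + 29) / (2*17) mod 31 = 25
x3 = s^2 - 2 x1 mod 31 = 25^2 - 2*6 = 24
y3 = s (x1 - x3) - y1 mod 31 = 25 * (6 - 24) - 17 = 29

2P = (24, 29)


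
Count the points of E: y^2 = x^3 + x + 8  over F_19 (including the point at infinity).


For each x in F_19, count y with y^2 = x^3 + 1 x + 8 mod 19:
  x = 3: RHS = 0, y in [0]  -> 1 point(s)
  x = 4: RHS = 0, y in [0]  -> 1 point(s)
  x = 5: RHS = 5, y in [9, 10]  -> 2 point(s)
  x = 7: RHS = 16, y in [4, 15]  -> 2 point(s)
  x = 9: RHS = 5, y in [9, 10]  -> 2 point(s)
  x = 10: RHS = 11, y in [7, 12]  -> 2 point(s)
  x = 11: RHS = 1, y in [1, 18]  -> 2 point(s)
  x = 12: RHS = 0, y in [0]  -> 1 point(s)
  x = 14: RHS = 11, y in [7, 12]  -> 2 point(s)
  x = 15: RHS = 16, y in [4, 15]  -> 2 point(s)
  x = 16: RHS = 16, y in [4, 15]  -> 2 point(s)
  x = 17: RHS = 17, y in [6, 13]  -> 2 point(s)
  x = 18: RHS = 6, y in [5, 14]  -> 2 point(s)
Affine points: 23. Add the point at infinity: total = 24.

#E(F_19) = 24


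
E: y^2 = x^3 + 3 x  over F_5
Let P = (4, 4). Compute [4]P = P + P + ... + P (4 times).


k = 4 = 100_2 (binary, LSB first: 001)
Double-and-add from P = (4, 4):
  bit 0 = 0: acc unchanged = O
  bit 1 = 0: acc unchanged = O
  bit 2 = 1: acc = O + (4, 1) = (4, 1)

4P = (4, 1)


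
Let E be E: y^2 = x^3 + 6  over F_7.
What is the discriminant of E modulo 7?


4 a^3 + 27 b^2 = 4*0^3 + 27*6^2 = 0 + 972 = 972
Delta = -16 * (972) = -15552
Delta mod 7 = 2

Delta = 2 (mod 7)


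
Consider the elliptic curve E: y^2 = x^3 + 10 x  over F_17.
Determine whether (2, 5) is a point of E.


Check whether y^2 = x^3 + 10 x + 0 (mod 17) for (x, y) = (2, 5).
LHS: y^2 = 5^2 mod 17 = 8
RHS: x^3 + 10 x + 0 = 2^3 + 10*2 + 0 mod 17 = 11
LHS != RHS

No, not on the curve


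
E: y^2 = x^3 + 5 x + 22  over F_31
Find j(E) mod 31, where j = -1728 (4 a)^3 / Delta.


Delta = -16(4 a^3 + 27 b^2) mod 31 = 5
-1728 * (4 a)^3 = -1728 * (4*5)^3 mod 31 = 16
j = 16 * 5^(-1) mod 31 = 28

j = 28 (mod 31)


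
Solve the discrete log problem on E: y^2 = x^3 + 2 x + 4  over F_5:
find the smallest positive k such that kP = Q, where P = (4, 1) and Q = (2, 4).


Enumerate multiples of P until we hit Q = (2, 4):
  1P = (4, 1)
  2P = (2, 4)
Match found at i = 2.

k = 2


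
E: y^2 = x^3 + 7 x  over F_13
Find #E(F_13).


For each x in F_13, count y with y^2 = x^3 + 7 x + 0 mod 13:
  x = 0: RHS = 0, y in [0]  -> 1 point(s)
  x = 2: RHS = 9, y in [3, 10]  -> 2 point(s)
  x = 3: RHS = 9, y in [3, 10]  -> 2 point(s)
  x = 4: RHS = 1, y in [1, 12]  -> 2 point(s)
  x = 5: RHS = 4, y in [2, 11]  -> 2 point(s)
  x = 8: RHS = 9, y in [3, 10]  -> 2 point(s)
  x = 9: RHS = 12, y in [5, 8]  -> 2 point(s)
  x = 10: RHS = 4, y in [2, 11]  -> 2 point(s)
  x = 11: RHS = 4, y in [2, 11]  -> 2 point(s)
Affine points: 17. Add the point at infinity: total = 18.

#E(F_13) = 18


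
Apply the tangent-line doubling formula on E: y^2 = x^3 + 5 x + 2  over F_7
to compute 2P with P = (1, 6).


Doubling: s = (3 x1^2 + a) / (2 y1)
s = (3*1^2 + 5) / (2*6) mod 7 = 3
x3 = s^2 - 2 x1 mod 7 = 3^2 - 2*1 = 0
y3 = s (x1 - x3) - y1 mod 7 = 3 * (1 - 0) - 6 = 4

2P = (0, 4)


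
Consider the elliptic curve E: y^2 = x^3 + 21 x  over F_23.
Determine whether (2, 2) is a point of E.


Check whether y^2 = x^3 + 21 x + 0 (mod 23) for (x, y) = (2, 2).
LHS: y^2 = 2^2 mod 23 = 4
RHS: x^3 + 21 x + 0 = 2^3 + 21*2 + 0 mod 23 = 4
LHS = RHS

Yes, on the curve


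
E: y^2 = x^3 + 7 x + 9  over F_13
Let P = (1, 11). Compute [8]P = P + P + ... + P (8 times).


k = 8 = 1000_2 (binary, LSB first: 0001)
Double-and-add from P = (1, 11):
  bit 0 = 0: acc unchanged = O
  bit 1 = 0: acc unchanged = O
  bit 2 = 0: acc unchanged = O
  bit 3 = 1: acc = O + (1, 2) = (1, 2)

8P = (1, 2)


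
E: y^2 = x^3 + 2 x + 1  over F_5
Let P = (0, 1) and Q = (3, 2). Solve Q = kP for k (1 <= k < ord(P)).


Enumerate multiples of P until we hit Q = (3, 2):
  1P = (0, 1)
  2P = (1, 3)
  3P = (3, 3)
  4P = (3, 2)
Match found at i = 4.

k = 4


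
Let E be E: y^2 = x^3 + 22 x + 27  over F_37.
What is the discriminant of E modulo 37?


4 a^3 + 27 b^2 = 4*22^3 + 27*27^2 = 42592 + 19683 = 62275
Delta = -16 * (62275) = -996400
Delta mod 37 = 10

Delta = 10 (mod 37)


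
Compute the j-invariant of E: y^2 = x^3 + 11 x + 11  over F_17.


Delta = -16(4 a^3 + 27 b^2) mod 17 = 6
-1728 * (4 a)^3 = -1728 * (4*11)^3 mod 17 = 16
j = 16 * 6^(-1) mod 17 = 14

j = 14 (mod 17)


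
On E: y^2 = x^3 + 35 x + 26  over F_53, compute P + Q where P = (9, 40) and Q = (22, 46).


P != Q, so use the chord formula.
s = (y2 - y1) / (x2 - x1) = (6) / (13) mod 53 = 29
x3 = s^2 - x1 - x2 mod 53 = 29^2 - 9 - 22 = 15
y3 = s (x1 - x3) - y1 mod 53 = 29 * (9 - 15) - 40 = 51

P + Q = (15, 51)


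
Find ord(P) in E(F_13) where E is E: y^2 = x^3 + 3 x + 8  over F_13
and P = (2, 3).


Compute successive multiples of P until we hit O:
  1P = (2, 3)
  2P = (12, 11)
  3P = (9, 7)
  4P = (1, 5)
  5P = (1, 8)
  6P = (9, 6)
  7P = (12, 2)
  8P = (2, 10)
  ... (continuing to 9P)
  9P = O

ord(P) = 9


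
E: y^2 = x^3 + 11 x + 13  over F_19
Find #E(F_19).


For each x in F_19, count y with y^2 = x^3 + 11 x + 13 mod 19:
  x = 1: RHS = 6, y in [5, 14]  -> 2 point(s)
  x = 2: RHS = 5, y in [9, 10]  -> 2 point(s)
  x = 3: RHS = 16, y in [4, 15]  -> 2 point(s)
  x = 4: RHS = 7, y in [8, 11]  -> 2 point(s)
  x = 8: RHS = 5, y in [9, 10]  -> 2 point(s)
  x = 9: RHS = 5, y in [9, 10]  -> 2 point(s)
  x = 12: RHS = 11, y in [7, 12]  -> 2 point(s)
  x = 13: RHS = 16, y in [4, 15]  -> 2 point(s)
  x = 14: RHS = 4, y in [2, 17]  -> 2 point(s)
  x = 15: RHS = 0, y in [0]  -> 1 point(s)
  x = 18: RHS = 1, y in [1, 18]  -> 2 point(s)
Affine points: 21. Add the point at infinity: total = 22.

#E(F_19) = 22


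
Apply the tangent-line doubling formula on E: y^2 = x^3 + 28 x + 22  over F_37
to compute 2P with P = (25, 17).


Doubling: s = (3 x1^2 + a) / (2 y1)
s = (3*25^2 + 28) / (2*17) mod 37 = 7
x3 = s^2 - 2 x1 mod 37 = 7^2 - 2*25 = 36
y3 = s (x1 - x3) - y1 mod 37 = 7 * (25 - 36) - 17 = 17

2P = (36, 17)


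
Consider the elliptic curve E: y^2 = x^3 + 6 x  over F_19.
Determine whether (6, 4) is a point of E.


Check whether y^2 = x^3 + 6 x + 0 (mod 19) for (x, y) = (6, 4).
LHS: y^2 = 4^2 mod 19 = 16
RHS: x^3 + 6 x + 0 = 6^3 + 6*6 + 0 mod 19 = 5
LHS != RHS

No, not on the curve


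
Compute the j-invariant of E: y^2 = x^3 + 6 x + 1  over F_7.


Delta = -16(4 a^3 + 27 b^2) mod 7 = 3
-1728 * (4 a)^3 = -1728 * (4*6)^3 mod 7 = 6
j = 6 * 3^(-1) mod 7 = 2

j = 2 (mod 7)


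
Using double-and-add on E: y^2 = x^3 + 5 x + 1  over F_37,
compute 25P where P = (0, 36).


k = 25 = 11001_2 (binary, LSB first: 10011)
Double-and-add from P = (0, 36):
  bit 0 = 1: acc = O + (0, 36) = (0, 36)
  bit 1 = 0: acc unchanged = (0, 36)
  bit 2 = 0: acc unchanged = (0, 36)
  bit 3 = 1: acc = (0, 36) + (4, 23) = (32, 31)
  bit 4 = 1: acc = (32, 31) + (18, 22) = (28, 35)

25P = (28, 35)


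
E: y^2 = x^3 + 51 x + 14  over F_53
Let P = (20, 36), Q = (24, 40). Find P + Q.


P != Q, so use the chord formula.
s = (y2 - y1) / (x2 - x1) = (4) / (4) mod 53 = 1
x3 = s^2 - x1 - x2 mod 53 = 1^2 - 20 - 24 = 10
y3 = s (x1 - x3) - y1 mod 53 = 1 * (20 - 10) - 36 = 27

P + Q = (10, 27)


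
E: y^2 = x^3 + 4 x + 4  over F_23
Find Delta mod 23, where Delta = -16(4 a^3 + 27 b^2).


4 a^3 + 27 b^2 = 4*4^3 + 27*4^2 = 256 + 432 = 688
Delta = -16 * (688) = -11008
Delta mod 23 = 9

Delta = 9 (mod 23)


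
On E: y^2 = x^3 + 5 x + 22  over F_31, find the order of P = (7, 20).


Compute successive multiples of P until we hit O:
  1P = (7, 20)
  2P = (24, 27)
  3P = (8, 27)
  4P = (3, 8)
  5P = (30, 4)
  6P = (29, 29)
  7P = (27, 0)
  8P = (29, 2)
  ... (continuing to 14P)
  14P = O

ord(P) = 14


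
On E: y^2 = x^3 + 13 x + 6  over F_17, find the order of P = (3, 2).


Compute successive multiples of P until we hit O:
  1P = (3, 2)
  2P = (9, 6)
  3P = (13, 14)
  4P = (14, 12)
  5P = (16, 14)
  6P = (7, 10)
  7P = (11, 16)
  8P = (5, 3)
  ... (continuing to 17P)
  17P = O

ord(P) = 17


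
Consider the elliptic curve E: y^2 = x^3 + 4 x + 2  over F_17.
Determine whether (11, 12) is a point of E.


Check whether y^2 = x^3 + 4 x + 2 (mod 17) for (x, y) = (11, 12).
LHS: y^2 = 12^2 mod 17 = 8
RHS: x^3 + 4 x + 2 = 11^3 + 4*11 + 2 mod 17 = 0
LHS != RHS

No, not on the curve


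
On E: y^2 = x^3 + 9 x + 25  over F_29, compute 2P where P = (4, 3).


Doubling: s = (3 x1^2 + a) / (2 y1)
s = (3*4^2 + 9) / (2*3) mod 29 = 24
x3 = s^2 - 2 x1 mod 29 = 24^2 - 2*4 = 17
y3 = s (x1 - x3) - y1 mod 29 = 24 * (4 - 17) - 3 = 4

2P = (17, 4)


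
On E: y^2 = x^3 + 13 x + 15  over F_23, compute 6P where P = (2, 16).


k = 6 = 110_2 (binary, LSB first: 011)
Double-and-add from P = (2, 16):
  bit 0 = 0: acc unchanged = O
  bit 1 = 1: acc = O + (4, 4) = (4, 4)
  bit 2 = 1: acc = (4, 4) + (16, 8) = (21, 21)

6P = (21, 21)


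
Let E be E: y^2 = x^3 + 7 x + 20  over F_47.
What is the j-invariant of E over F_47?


Delta = -16(4 a^3 + 27 b^2) mod 47 = 16
-1728 * (4 a)^3 = -1728 * (4*7)^3 mod 47 = 33
j = 33 * 16^(-1) mod 47 = 5

j = 5 (mod 47)


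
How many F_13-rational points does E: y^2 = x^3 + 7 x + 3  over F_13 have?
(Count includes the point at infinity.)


For each x in F_13, count y with y^2 = x^3 + 7 x + 3 mod 13:
  x = 0: RHS = 3, y in [4, 9]  -> 2 point(s)
  x = 2: RHS = 12, y in [5, 8]  -> 2 point(s)
  x = 3: RHS = 12, y in [5, 8]  -> 2 point(s)
  x = 4: RHS = 4, y in [2, 11]  -> 2 point(s)
  x = 6: RHS = 1, y in [1, 12]  -> 2 point(s)
  x = 8: RHS = 12, y in [5, 8]  -> 2 point(s)
Affine points: 12. Add the point at infinity: total = 13.

#E(F_13) = 13


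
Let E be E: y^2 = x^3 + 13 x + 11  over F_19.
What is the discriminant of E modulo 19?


4 a^3 + 27 b^2 = 4*13^3 + 27*11^2 = 8788 + 3267 = 12055
Delta = -16 * (12055) = -192880
Delta mod 19 = 8

Delta = 8 (mod 19)


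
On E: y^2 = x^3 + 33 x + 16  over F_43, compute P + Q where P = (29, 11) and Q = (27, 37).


P != Q, so use the chord formula.
s = (y2 - y1) / (x2 - x1) = (26) / (41) mod 43 = 30
x3 = s^2 - x1 - x2 mod 43 = 30^2 - 29 - 27 = 27
y3 = s (x1 - x3) - y1 mod 43 = 30 * (29 - 27) - 11 = 6

P + Q = (27, 6)


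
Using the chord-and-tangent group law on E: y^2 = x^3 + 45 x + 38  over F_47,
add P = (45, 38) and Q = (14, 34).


P != Q, so use the chord formula.
s = (y2 - y1) / (x2 - x1) = (43) / (16) mod 47 = 35
x3 = s^2 - x1 - x2 mod 47 = 35^2 - 45 - 14 = 38
y3 = s (x1 - x3) - y1 mod 47 = 35 * (45 - 38) - 38 = 19

P + Q = (38, 19)


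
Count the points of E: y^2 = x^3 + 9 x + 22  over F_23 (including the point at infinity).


For each x in F_23, count y with y^2 = x^3 + 9 x + 22 mod 23:
  x = 1: RHS = 9, y in [3, 20]  -> 2 point(s)
  x = 2: RHS = 2, y in [5, 18]  -> 2 point(s)
  x = 5: RHS = 8, y in [10, 13]  -> 2 point(s)
  x = 6: RHS = 16, y in [4, 19]  -> 2 point(s)
  x = 8: RHS = 8, y in [10, 13]  -> 2 point(s)
  x = 9: RHS = 4, y in [2, 21]  -> 2 point(s)
  x = 10: RHS = 8, y in [10, 13]  -> 2 point(s)
  x = 11: RHS = 3, y in [7, 16]  -> 2 point(s)
  x = 12: RHS = 18, y in [8, 15]  -> 2 point(s)
  x = 13: RHS = 13, y in [6, 17]  -> 2 point(s)
  x = 15: RHS = 13, y in [6, 17]  -> 2 point(s)
  x = 18: RHS = 13, y in [6, 17]  -> 2 point(s)
  x = 22: RHS = 12, y in [9, 14]  -> 2 point(s)
Affine points: 26. Add the point at infinity: total = 27.

#E(F_23) = 27


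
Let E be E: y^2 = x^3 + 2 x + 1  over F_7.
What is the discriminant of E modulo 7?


4 a^3 + 27 b^2 = 4*2^3 + 27*1^2 = 32 + 27 = 59
Delta = -16 * (59) = -944
Delta mod 7 = 1

Delta = 1 (mod 7)


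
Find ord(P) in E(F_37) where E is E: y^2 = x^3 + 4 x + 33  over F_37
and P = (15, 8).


Compute successive multiples of P until we hit O:
  1P = (15, 8)
  2P = (0, 25)
  3P = (32, 31)
  4P = (36, 18)
  5P = (2, 7)
  6P = (13, 32)
  7P = (5, 20)
  8P = (14, 13)
  ... (continuing to 42P)
  42P = O

ord(P) = 42


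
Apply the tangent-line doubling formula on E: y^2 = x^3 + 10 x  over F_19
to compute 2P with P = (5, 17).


Doubling: s = (3 x1^2 + a) / (2 y1)
s = (3*5^2 + 10) / (2*17) mod 19 = 12
x3 = s^2 - 2 x1 mod 19 = 12^2 - 2*5 = 1
y3 = s (x1 - x3) - y1 mod 19 = 12 * (5 - 1) - 17 = 12

2P = (1, 12)


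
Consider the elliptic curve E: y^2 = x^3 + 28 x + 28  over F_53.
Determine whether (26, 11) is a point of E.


Check whether y^2 = x^3 + 28 x + 28 (mod 53) for (x, y) = (26, 11).
LHS: y^2 = 11^2 mod 53 = 15
RHS: x^3 + 28 x + 28 = 26^3 + 28*26 + 28 mod 53 = 47
LHS != RHS

No, not on the curve


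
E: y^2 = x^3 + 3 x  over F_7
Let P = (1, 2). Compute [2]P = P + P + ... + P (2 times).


k = 2 = 10_2 (binary, LSB first: 01)
Double-and-add from P = (1, 2):
  bit 0 = 0: acc unchanged = O
  bit 1 = 1: acc = O + (2, 0) = (2, 0)

2P = (2, 0)


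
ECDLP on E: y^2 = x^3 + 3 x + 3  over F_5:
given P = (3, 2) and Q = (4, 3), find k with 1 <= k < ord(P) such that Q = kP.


Enumerate multiples of P until we hit Q = (4, 3):
  1P = (3, 2)
  2P = (4, 3)
Match found at i = 2.

k = 2


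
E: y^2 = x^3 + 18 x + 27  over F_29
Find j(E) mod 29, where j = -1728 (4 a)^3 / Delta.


Delta = -16(4 a^3 + 27 b^2) mod 29 = 23
-1728 * (4 a)^3 = -1728 * (4*18)^3 mod 29 = 13
j = 13 * 23^(-1) mod 29 = 22

j = 22 (mod 29)


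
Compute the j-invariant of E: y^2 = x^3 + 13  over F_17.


Delta = -16(4 a^3 + 27 b^2) mod 17 = 7
-1728 * (4 a)^3 = -1728 * (4*0)^3 mod 17 = 0
j = 0 * 7^(-1) mod 17 = 0

j = 0 (mod 17)


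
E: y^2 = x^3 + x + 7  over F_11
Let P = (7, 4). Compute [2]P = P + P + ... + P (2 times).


k = 2 = 10_2 (binary, LSB first: 01)
Double-and-add from P = (7, 4):
  bit 0 = 0: acc unchanged = O
  bit 1 = 1: acc = O + (1, 8) = (1, 8)

2P = (1, 8)


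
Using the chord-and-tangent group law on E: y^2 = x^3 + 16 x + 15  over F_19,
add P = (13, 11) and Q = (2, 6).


P != Q, so use the chord formula.
s = (y2 - y1) / (x2 - x1) = (14) / (8) mod 19 = 16
x3 = s^2 - x1 - x2 mod 19 = 16^2 - 13 - 2 = 13
y3 = s (x1 - x3) - y1 mod 19 = 16 * (13 - 13) - 11 = 8

P + Q = (13, 8)


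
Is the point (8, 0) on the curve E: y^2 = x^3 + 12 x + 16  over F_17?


Check whether y^2 = x^3 + 12 x + 16 (mod 17) for (x, y) = (8, 0).
LHS: y^2 = 0^2 mod 17 = 0
RHS: x^3 + 12 x + 16 = 8^3 + 12*8 + 16 mod 17 = 12
LHS != RHS

No, not on the curve


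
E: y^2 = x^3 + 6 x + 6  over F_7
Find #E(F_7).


For each x in F_7, count y with y^2 = x^3 + 6 x + 6 mod 7:
  x = 3: RHS = 2, y in [3, 4]  -> 2 point(s)
  x = 5: RHS = 0, y in [0]  -> 1 point(s)
Affine points: 3. Add the point at infinity: total = 4.

#E(F_7) = 4


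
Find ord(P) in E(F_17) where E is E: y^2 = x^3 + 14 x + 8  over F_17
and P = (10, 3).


Compute successive multiples of P until we hit O:
  1P = (10, 3)
  2P = (12, 0)
  3P = (10, 14)
  4P = O

ord(P) = 4


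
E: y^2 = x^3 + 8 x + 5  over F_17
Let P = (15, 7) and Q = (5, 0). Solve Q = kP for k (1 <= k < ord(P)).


Enumerate multiples of P until we hit Q = (5, 0):
  1P = (15, 7)
  2P = (5, 0)
Match found at i = 2.

k = 2


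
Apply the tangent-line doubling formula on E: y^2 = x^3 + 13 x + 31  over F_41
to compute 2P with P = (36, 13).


Doubling: s = (3 x1^2 + a) / (2 y1)
s = (3*36^2 + 13) / (2*13) mod 41 = 16
x3 = s^2 - 2 x1 mod 41 = 16^2 - 2*36 = 20
y3 = s (x1 - x3) - y1 mod 41 = 16 * (36 - 20) - 13 = 38

2P = (20, 38)


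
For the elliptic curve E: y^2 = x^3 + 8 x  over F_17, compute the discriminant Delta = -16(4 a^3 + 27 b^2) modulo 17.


4 a^3 + 27 b^2 = 4*8^3 + 27*0^2 = 2048 + 0 = 2048
Delta = -16 * (2048) = -32768
Delta mod 17 = 8

Delta = 8 (mod 17)


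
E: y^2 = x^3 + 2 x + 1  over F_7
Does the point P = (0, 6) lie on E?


Check whether y^2 = x^3 + 2 x + 1 (mod 7) for (x, y) = (0, 6).
LHS: y^2 = 6^2 mod 7 = 1
RHS: x^3 + 2 x + 1 = 0^3 + 2*0 + 1 mod 7 = 1
LHS = RHS

Yes, on the curve


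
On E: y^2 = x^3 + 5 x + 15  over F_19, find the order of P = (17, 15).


Compute successive multiples of P until we hit O:
  1P = (17, 15)
  2P = (10, 1)
  3P = (15, 8)
  4P = (4, 2)
  5P = (18, 3)
  6P = (14, 6)
  7P = (16, 7)
  8P = (12, 6)
  ... (continuing to 22P)
  22P = O

ord(P) = 22


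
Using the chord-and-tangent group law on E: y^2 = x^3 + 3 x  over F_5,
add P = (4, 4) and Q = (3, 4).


P != Q, so use the chord formula.
s = (y2 - y1) / (x2 - x1) = (0) / (4) mod 5 = 0
x3 = s^2 - x1 - x2 mod 5 = 0^2 - 4 - 3 = 3
y3 = s (x1 - x3) - y1 mod 5 = 0 * (4 - 3) - 4 = 1

P + Q = (3, 1)


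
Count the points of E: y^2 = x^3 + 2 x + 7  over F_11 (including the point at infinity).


For each x in F_11, count y with y^2 = x^3 + 2 x + 7 mod 11:
  x = 6: RHS = 4, y in [2, 9]  -> 2 point(s)
  x = 7: RHS = 1, y in [1, 10]  -> 2 point(s)
  x = 10: RHS = 4, y in [2, 9]  -> 2 point(s)
Affine points: 6. Add the point at infinity: total = 7.

#E(F_11) = 7


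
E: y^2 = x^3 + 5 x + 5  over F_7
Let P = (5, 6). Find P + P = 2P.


Doubling: s = (3 x1^2 + a) / (2 y1)
s = (3*5^2 + 5) / (2*6) mod 7 = 2
x3 = s^2 - 2 x1 mod 7 = 2^2 - 2*5 = 1
y3 = s (x1 - x3) - y1 mod 7 = 2 * (5 - 1) - 6 = 2

2P = (1, 2)


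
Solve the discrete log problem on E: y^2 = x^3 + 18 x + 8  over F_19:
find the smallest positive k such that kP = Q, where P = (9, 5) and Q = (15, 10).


Enumerate multiples of P until we hit Q = (15, 10):
  1P = (9, 5)
  2P = (6, 3)
  3P = (15, 10)
Match found at i = 3.

k = 3


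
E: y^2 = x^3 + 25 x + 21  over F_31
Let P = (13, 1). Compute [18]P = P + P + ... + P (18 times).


k = 18 = 10010_2 (binary, LSB first: 01001)
Double-and-add from P = (13, 1):
  bit 0 = 0: acc unchanged = O
  bit 1 = 1: acc = O + (19, 15) = (19, 15)
  bit 2 = 0: acc unchanged = (19, 15)
  bit 3 = 0: acc unchanged = (19, 15)
  bit 4 = 1: acc = (19, 15) + (18, 14) = (26, 9)

18P = (26, 9)


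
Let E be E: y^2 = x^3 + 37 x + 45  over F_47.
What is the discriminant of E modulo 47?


4 a^3 + 27 b^2 = 4*37^3 + 27*45^2 = 202612 + 54675 = 257287
Delta = -16 * (257287) = -4116592
Delta mod 47 = 44

Delta = 44 (mod 47)


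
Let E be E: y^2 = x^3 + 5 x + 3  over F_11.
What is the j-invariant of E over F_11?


Delta = -16(4 a^3 + 27 b^2) mod 11 = 3
-1728 * (4 a)^3 = -1728 * (4*5)^3 mod 11 = 8
j = 8 * 3^(-1) mod 11 = 10

j = 10 (mod 11)


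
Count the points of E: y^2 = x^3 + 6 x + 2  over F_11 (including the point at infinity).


For each x in F_11, count y with y^2 = x^3 + 6 x + 2 mod 11:
  x = 1: RHS = 9, y in [3, 8]  -> 2 point(s)
  x = 2: RHS = 0, y in [0]  -> 1 point(s)
  x = 3: RHS = 3, y in [5, 6]  -> 2 point(s)
  x = 5: RHS = 3, y in [5, 6]  -> 2 point(s)
  x = 6: RHS = 1, y in [1, 10]  -> 2 point(s)
  x = 8: RHS = 1, y in [1, 10]  -> 2 point(s)
  x = 9: RHS = 4, y in [2, 9]  -> 2 point(s)
Affine points: 13. Add the point at infinity: total = 14.

#E(F_11) = 14


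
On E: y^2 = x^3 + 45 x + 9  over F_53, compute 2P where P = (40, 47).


Doubling: s = (3 x1^2 + a) / (2 y1)
s = (3*40^2 + 45) / (2*47) mod 53 = 7
x3 = s^2 - 2 x1 mod 53 = 7^2 - 2*40 = 22
y3 = s (x1 - x3) - y1 mod 53 = 7 * (40 - 22) - 47 = 26

2P = (22, 26)


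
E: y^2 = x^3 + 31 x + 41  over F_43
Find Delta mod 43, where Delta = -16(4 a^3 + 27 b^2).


4 a^3 + 27 b^2 = 4*31^3 + 27*41^2 = 119164 + 45387 = 164551
Delta = -16 * (164551) = -2632816
Delta mod 43 = 31

Delta = 31 (mod 43)


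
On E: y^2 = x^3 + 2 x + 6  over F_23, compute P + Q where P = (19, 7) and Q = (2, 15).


P != Q, so use the chord formula.
s = (y2 - y1) / (x2 - x1) = (8) / (6) mod 23 = 9
x3 = s^2 - x1 - x2 mod 23 = 9^2 - 19 - 2 = 14
y3 = s (x1 - x3) - y1 mod 23 = 9 * (19 - 14) - 7 = 15

P + Q = (14, 15)


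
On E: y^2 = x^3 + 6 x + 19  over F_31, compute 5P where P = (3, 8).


k = 5 = 101_2 (binary, LSB first: 101)
Double-and-add from P = (3, 8):
  bit 0 = 1: acc = O + (3, 8) = (3, 8)
  bit 1 = 0: acc unchanged = (3, 8)
  bit 2 = 1: acc = (3, 8) + (0, 9) = (4, 13)

5P = (4, 13)


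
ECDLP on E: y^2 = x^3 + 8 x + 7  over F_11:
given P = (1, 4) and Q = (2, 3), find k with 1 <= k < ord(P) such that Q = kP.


Enumerate multiples of P until we hit Q = (2, 3):
  1P = (1, 4)
  2P = (9, 7)
  3P = (2, 8)
  4P = (2, 3)
Match found at i = 4.

k = 4


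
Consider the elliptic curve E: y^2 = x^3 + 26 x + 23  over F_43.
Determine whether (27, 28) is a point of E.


Check whether y^2 = x^3 + 26 x + 23 (mod 43) for (x, y) = (27, 28).
LHS: y^2 = 28^2 mod 43 = 10
RHS: x^3 + 26 x + 23 = 27^3 + 26*27 + 23 mod 43 = 26
LHS != RHS

No, not on the curve


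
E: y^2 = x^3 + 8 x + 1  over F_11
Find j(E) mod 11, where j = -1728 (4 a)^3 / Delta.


Delta = -16(4 a^3 + 27 b^2) mod 11 = 9
-1728 * (4 a)^3 = -1728 * (4*8)^3 mod 11 = 1
j = 1 * 9^(-1) mod 11 = 5

j = 5 (mod 11)


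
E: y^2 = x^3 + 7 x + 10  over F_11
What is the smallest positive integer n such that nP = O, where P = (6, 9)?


Compute successive multiples of P until we hit O:
  1P = (6, 9)
  2P = (4, 5)
  3P = (5, 4)
  4P = (3, 6)
  5P = (3, 5)
  6P = (5, 7)
  7P = (4, 6)
  8P = (6, 2)
  ... (continuing to 9P)
  9P = O

ord(P) = 9


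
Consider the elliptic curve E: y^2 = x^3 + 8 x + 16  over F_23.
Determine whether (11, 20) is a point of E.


Check whether y^2 = x^3 + 8 x + 16 (mod 23) for (x, y) = (11, 20).
LHS: y^2 = 20^2 mod 23 = 9
RHS: x^3 + 8 x + 16 = 11^3 + 8*11 + 16 mod 23 = 9
LHS = RHS

Yes, on the curve


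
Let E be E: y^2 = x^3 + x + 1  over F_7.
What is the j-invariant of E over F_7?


Delta = -16(4 a^3 + 27 b^2) mod 7 = 1
-1728 * (4 a)^3 = -1728 * (4*1)^3 mod 7 = 1
j = 1 * 1^(-1) mod 7 = 1

j = 1 (mod 7)


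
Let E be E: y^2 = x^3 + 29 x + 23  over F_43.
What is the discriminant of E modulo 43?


4 a^3 + 27 b^2 = 4*29^3 + 27*23^2 = 97556 + 14283 = 111839
Delta = -16 * (111839) = -1789424
Delta mod 43 = 21

Delta = 21 (mod 43)


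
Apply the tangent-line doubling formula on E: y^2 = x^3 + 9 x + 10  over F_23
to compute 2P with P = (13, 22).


Doubling: s = (3 x1^2 + a) / (2 y1)
s = (3*13^2 + 9) / (2*22) mod 23 = 18
x3 = s^2 - 2 x1 mod 23 = 18^2 - 2*13 = 22
y3 = s (x1 - x3) - y1 mod 23 = 18 * (13 - 22) - 22 = 0

2P = (22, 0)


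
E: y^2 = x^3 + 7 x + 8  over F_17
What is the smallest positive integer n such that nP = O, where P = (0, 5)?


Compute successive multiples of P until we hit O:
  1P = (0, 5)
  2P = (1, 13)
  3P = (12, 1)
  4P = (7, 3)
  5P = (8, 7)
  6P = (8, 10)
  7P = (7, 14)
  8P = (12, 16)
  ... (continuing to 11P)
  11P = O

ord(P) = 11


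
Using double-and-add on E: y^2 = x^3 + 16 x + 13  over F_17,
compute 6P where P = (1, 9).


k = 6 = 110_2 (binary, LSB first: 011)
Double-and-add from P = (1, 9):
  bit 0 = 0: acc unchanged = O
  bit 1 = 1: acc = O + (2, 6) = (2, 6)
  bit 2 = 1: acc = (2, 6) + (9, 6) = (6, 11)

6P = (6, 11)


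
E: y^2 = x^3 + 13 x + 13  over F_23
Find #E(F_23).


For each x in F_23, count y with y^2 = x^3 + 13 x + 13 mod 23:
  x = 0: RHS = 13, y in [6, 17]  -> 2 point(s)
  x = 1: RHS = 4, y in [2, 21]  -> 2 point(s)
  x = 2: RHS = 1, y in [1, 22]  -> 2 point(s)
  x = 6: RHS = 8, y in [10, 13]  -> 2 point(s)
  x = 8: RHS = 8, y in [10, 13]  -> 2 point(s)
  x = 9: RHS = 8, y in [10, 13]  -> 2 point(s)
  x = 10: RHS = 16, y in [4, 19]  -> 2 point(s)
  x = 14: RHS = 18, y in [8, 15]  -> 2 point(s)
  x = 15: RHS = 18, y in [8, 15]  -> 2 point(s)
  x = 16: RHS = 16, y in [4, 19]  -> 2 point(s)
  x = 17: RHS = 18, y in [8, 15]  -> 2 point(s)
  x = 19: RHS = 12, y in [9, 14]  -> 2 point(s)
  x = 20: RHS = 16, y in [4, 19]  -> 2 point(s)
  x = 21: RHS = 2, y in [5, 18]  -> 2 point(s)
Affine points: 28. Add the point at infinity: total = 29.

#E(F_23) = 29


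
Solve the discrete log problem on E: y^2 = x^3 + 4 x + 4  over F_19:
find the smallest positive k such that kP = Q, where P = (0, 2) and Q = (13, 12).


Enumerate multiples of P until we hit Q = (13, 12):
  1P = (0, 2)
  2P = (1, 16)
  3P = (5, 4)
  4P = (2, 1)
  5P = (3, 9)
  6P = (13, 12)
Match found at i = 6.

k = 6


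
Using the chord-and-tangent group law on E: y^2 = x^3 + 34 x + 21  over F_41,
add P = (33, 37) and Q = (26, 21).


P != Q, so use the chord formula.
s = (y2 - y1) / (x2 - x1) = (25) / (34) mod 41 = 14
x3 = s^2 - x1 - x2 mod 41 = 14^2 - 33 - 26 = 14
y3 = s (x1 - x3) - y1 mod 41 = 14 * (33 - 14) - 37 = 24

P + Q = (14, 24)


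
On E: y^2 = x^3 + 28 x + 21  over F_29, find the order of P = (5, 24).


Compute successive multiples of P until we hit O:
  1P = (5, 24)
  2P = (3, 25)
  3P = (14, 24)
  4P = (10, 5)
  5P = (18, 8)
  6P = (7, 3)
  7P = (4, 9)
  8P = (13, 1)
  ... (continuing to 27P)
  27P = O

ord(P) = 27


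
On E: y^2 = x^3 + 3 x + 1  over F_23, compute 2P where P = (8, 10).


k = 2 = 10_2 (binary, LSB first: 01)
Double-and-add from P = (8, 10):
  bit 0 = 0: acc unchanged = O
  bit 1 = 1: acc = O + (0, 22) = (0, 22)

2P = (0, 22)


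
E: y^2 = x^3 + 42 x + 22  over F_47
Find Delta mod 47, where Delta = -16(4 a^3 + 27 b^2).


4 a^3 + 27 b^2 = 4*42^3 + 27*22^2 = 296352 + 13068 = 309420
Delta = -16 * (309420) = -4950720
Delta mod 47 = 25

Delta = 25 (mod 47)


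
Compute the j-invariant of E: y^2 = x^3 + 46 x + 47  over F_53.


Delta = -16(4 a^3 + 27 b^2) mod 53 = 40
-1728 * (4 a)^3 = -1728 * (4*46)^3 mod 53 = 2
j = 2 * 40^(-1) mod 53 = 8

j = 8 (mod 53)


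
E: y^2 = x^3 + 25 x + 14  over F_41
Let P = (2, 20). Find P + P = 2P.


Doubling: s = (3 x1^2 + a) / (2 y1)
s = (3*2^2 + 25) / (2*20) mod 41 = 4
x3 = s^2 - 2 x1 mod 41 = 4^2 - 2*2 = 12
y3 = s (x1 - x3) - y1 mod 41 = 4 * (2 - 12) - 20 = 22

2P = (12, 22)


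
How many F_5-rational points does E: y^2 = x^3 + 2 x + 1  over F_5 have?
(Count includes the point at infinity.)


For each x in F_5, count y with y^2 = x^3 + 2 x + 1 mod 5:
  x = 0: RHS = 1, y in [1, 4]  -> 2 point(s)
  x = 1: RHS = 4, y in [2, 3]  -> 2 point(s)
  x = 3: RHS = 4, y in [2, 3]  -> 2 point(s)
Affine points: 6. Add the point at infinity: total = 7.

#E(F_5) = 7


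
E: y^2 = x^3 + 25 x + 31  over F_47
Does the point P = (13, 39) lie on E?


Check whether y^2 = x^3 + 25 x + 31 (mod 47) for (x, y) = (13, 39).
LHS: y^2 = 39^2 mod 47 = 17
RHS: x^3 + 25 x + 31 = 13^3 + 25*13 + 31 mod 47 = 15
LHS != RHS

No, not on the curve


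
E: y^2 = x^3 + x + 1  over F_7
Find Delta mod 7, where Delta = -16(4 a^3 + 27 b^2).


4 a^3 + 27 b^2 = 4*1^3 + 27*1^2 = 4 + 27 = 31
Delta = -16 * (31) = -496
Delta mod 7 = 1

Delta = 1 (mod 7)


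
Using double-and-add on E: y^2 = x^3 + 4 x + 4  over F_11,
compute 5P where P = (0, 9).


k = 5 = 101_2 (binary, LSB first: 101)
Double-and-add from P = (0, 9):
  bit 0 = 1: acc = O + (0, 9) = (0, 9)
  bit 1 = 0: acc unchanged = (0, 9)
  bit 2 = 1: acc = (0, 9) + (7, 1) = (8, 8)

5P = (8, 8)


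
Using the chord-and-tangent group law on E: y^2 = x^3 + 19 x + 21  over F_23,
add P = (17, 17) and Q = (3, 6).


P != Q, so use the chord formula.
s = (y2 - y1) / (x2 - x1) = (12) / (9) mod 23 = 9
x3 = s^2 - x1 - x2 mod 23 = 9^2 - 17 - 3 = 15
y3 = s (x1 - x3) - y1 mod 23 = 9 * (17 - 15) - 17 = 1

P + Q = (15, 1)


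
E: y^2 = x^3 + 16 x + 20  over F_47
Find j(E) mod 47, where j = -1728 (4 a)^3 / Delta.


Delta = -16(4 a^3 + 27 b^2) mod 47 = 41
-1728 * (4 a)^3 = -1728 * (4*16)^3 mod 47 = 40
j = 40 * 41^(-1) mod 47 = 9

j = 9 (mod 47)


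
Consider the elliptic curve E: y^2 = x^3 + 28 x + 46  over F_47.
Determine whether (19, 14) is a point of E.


Check whether y^2 = x^3 + 28 x + 46 (mod 47) for (x, y) = (19, 14).
LHS: y^2 = 14^2 mod 47 = 8
RHS: x^3 + 28 x + 46 = 19^3 + 28*19 + 46 mod 47 = 11
LHS != RHS

No, not on the curve


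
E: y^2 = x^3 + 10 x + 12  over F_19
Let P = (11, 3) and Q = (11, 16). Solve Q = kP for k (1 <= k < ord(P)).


Enumerate multiples of P until we hit Q = (11, 16):
  1P = (11, 3)
  2P = (1, 17)
  3P = (12, 6)
  4P = (5, 15)
  5P = (7, 8)
  6P = (18, 1)
  7P = (18, 18)
  8P = (7, 11)
  9P = (5, 4)
  10P = (12, 13)
  11P = (1, 2)
  12P = (11, 16)
Match found at i = 12.

k = 12


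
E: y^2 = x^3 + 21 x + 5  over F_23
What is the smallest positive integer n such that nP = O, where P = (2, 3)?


Compute successive multiples of P until we hit O:
  1P = (2, 3)
  2P = (9, 16)
  3P = (7, 14)
  4P = (17, 10)
  5P = (8, 8)
  6P = (22, 11)
  7P = (1, 2)
  8P = (21, 1)
  ... (continuing to 25P)
  25P = O

ord(P) = 25


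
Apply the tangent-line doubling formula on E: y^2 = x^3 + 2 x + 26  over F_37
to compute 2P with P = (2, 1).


Doubling: s = (3 x1^2 + a) / (2 y1)
s = (3*2^2 + 2) / (2*1) mod 37 = 7
x3 = s^2 - 2 x1 mod 37 = 7^2 - 2*2 = 8
y3 = s (x1 - x3) - y1 mod 37 = 7 * (2 - 8) - 1 = 31

2P = (8, 31)


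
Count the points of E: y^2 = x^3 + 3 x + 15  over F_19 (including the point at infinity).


For each x in F_19, count y with y^2 = x^3 + 3 x + 15 mod 19:
  x = 1: RHS = 0, y in [0]  -> 1 point(s)
  x = 8: RHS = 0, y in [0]  -> 1 point(s)
  x = 9: RHS = 11, y in [7, 12]  -> 2 point(s)
  x = 10: RHS = 0, y in [0]  -> 1 point(s)
  x = 11: RHS = 11, y in [7, 12]  -> 2 point(s)
  x = 13: RHS = 9, y in [3, 16]  -> 2 point(s)
  x = 16: RHS = 17, y in [6, 13]  -> 2 point(s)
  x = 17: RHS = 1, y in [1, 18]  -> 2 point(s)
  x = 18: RHS = 11, y in [7, 12]  -> 2 point(s)
Affine points: 15. Add the point at infinity: total = 16.

#E(F_19) = 16


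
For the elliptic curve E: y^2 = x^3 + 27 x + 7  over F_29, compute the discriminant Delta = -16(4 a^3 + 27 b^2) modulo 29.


4 a^3 + 27 b^2 = 4*27^3 + 27*7^2 = 78732 + 1323 = 80055
Delta = -16 * (80055) = -1280880
Delta mod 29 = 21

Delta = 21 (mod 29)


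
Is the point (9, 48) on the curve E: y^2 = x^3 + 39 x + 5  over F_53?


Check whether y^2 = x^3 + 39 x + 5 (mod 53) for (x, y) = (9, 48).
LHS: y^2 = 48^2 mod 53 = 25
RHS: x^3 + 39 x + 5 = 9^3 + 39*9 + 5 mod 53 = 25
LHS = RHS

Yes, on the curve


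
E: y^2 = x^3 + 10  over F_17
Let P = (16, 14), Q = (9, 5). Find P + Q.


P != Q, so use the chord formula.
s = (y2 - y1) / (x2 - x1) = (8) / (10) mod 17 = 11
x3 = s^2 - x1 - x2 mod 17 = 11^2 - 16 - 9 = 11
y3 = s (x1 - x3) - y1 mod 17 = 11 * (16 - 11) - 14 = 7

P + Q = (11, 7)


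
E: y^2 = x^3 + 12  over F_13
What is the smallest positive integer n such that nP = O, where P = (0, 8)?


Compute successive multiples of P until we hit O:
  1P = (0, 8)
  2P = (0, 5)
  3P = O

ord(P) = 3


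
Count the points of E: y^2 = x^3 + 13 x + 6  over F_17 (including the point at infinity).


For each x in F_17, count y with y^2 = x^3 + 13 x + 6 mod 17:
  x = 3: RHS = 4, y in [2, 15]  -> 2 point(s)
  x = 5: RHS = 9, y in [3, 14]  -> 2 point(s)
  x = 7: RHS = 15, y in [7, 10]  -> 2 point(s)
  x = 9: RHS = 2, y in [6, 11]  -> 2 point(s)
  x = 11: RHS = 1, y in [1, 16]  -> 2 point(s)
  x = 13: RHS = 9, y in [3, 14]  -> 2 point(s)
  x = 14: RHS = 8, y in [5, 12]  -> 2 point(s)
  x = 16: RHS = 9, y in [3, 14]  -> 2 point(s)
Affine points: 16. Add the point at infinity: total = 17.

#E(F_17) = 17


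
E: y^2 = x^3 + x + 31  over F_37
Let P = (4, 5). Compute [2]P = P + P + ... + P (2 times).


k = 2 = 10_2 (binary, LSB first: 01)
Double-and-add from P = (4, 5):
  bit 0 = 0: acc unchanged = O
  bit 1 = 1: acc = O + (26, 13) = (26, 13)

2P = (26, 13)


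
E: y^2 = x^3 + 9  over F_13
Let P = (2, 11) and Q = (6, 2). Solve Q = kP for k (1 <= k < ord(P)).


Enumerate multiples of P until we hit Q = (6, 2):
  1P = (2, 11)
  2P = (5, 11)
  3P = (6, 2)
Match found at i = 3.

k = 3


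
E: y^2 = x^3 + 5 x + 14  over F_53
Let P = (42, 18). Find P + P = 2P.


Doubling: s = (3 x1^2 + a) / (2 y1)
s = (3*42^2 + 5) / (2*18) mod 53 = 22
x3 = s^2 - 2 x1 mod 53 = 22^2 - 2*42 = 29
y3 = s (x1 - x3) - y1 mod 53 = 22 * (42 - 29) - 18 = 3

2P = (29, 3)


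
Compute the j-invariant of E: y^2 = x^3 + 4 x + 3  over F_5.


Delta = -16(4 a^3 + 27 b^2) mod 5 = 1
-1728 * (4 a)^3 = -1728 * (4*4)^3 mod 5 = 2
j = 2 * 1^(-1) mod 5 = 2

j = 2 (mod 5)


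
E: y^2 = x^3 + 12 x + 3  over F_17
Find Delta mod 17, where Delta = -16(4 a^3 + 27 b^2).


4 a^3 + 27 b^2 = 4*12^3 + 27*3^2 = 6912 + 243 = 7155
Delta = -16 * (7155) = -114480
Delta mod 17 = 15

Delta = 15 (mod 17)


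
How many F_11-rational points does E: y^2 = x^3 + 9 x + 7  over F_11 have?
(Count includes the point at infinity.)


For each x in F_11, count y with y^2 = x^3 + 9 x + 7 mod 11:
  x = 2: RHS = 0, y in [0]  -> 1 point(s)
  x = 5: RHS = 1, y in [1, 10]  -> 2 point(s)
  x = 9: RHS = 3, y in [5, 6]  -> 2 point(s)
Affine points: 5. Add the point at infinity: total = 6.

#E(F_11) = 6


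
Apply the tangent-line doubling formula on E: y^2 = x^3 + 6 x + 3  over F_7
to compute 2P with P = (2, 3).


Doubling: s = (3 x1^2 + a) / (2 y1)
s = (3*2^2 + 6) / (2*3) mod 7 = 3
x3 = s^2 - 2 x1 mod 7 = 3^2 - 2*2 = 5
y3 = s (x1 - x3) - y1 mod 7 = 3 * (2 - 5) - 3 = 2

2P = (5, 2)


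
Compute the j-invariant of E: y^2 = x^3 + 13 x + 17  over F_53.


Delta = -16(4 a^3 + 27 b^2) mod 53 = 21
-1728 * (4 a)^3 = -1728 * (4*13)^3 mod 53 = 32
j = 32 * 21^(-1) mod 53 = 52

j = 52 (mod 53)


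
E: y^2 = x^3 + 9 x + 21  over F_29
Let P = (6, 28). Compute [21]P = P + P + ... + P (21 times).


k = 21 = 10101_2 (binary, LSB first: 10101)
Double-and-add from P = (6, 28):
  bit 0 = 1: acc = O + (6, 28) = (6, 28)
  bit 1 = 0: acc unchanged = (6, 28)
  bit 2 = 1: acc = (6, 28) + (15, 15) = (4, 11)
  bit 3 = 0: acc unchanged = (4, 11)
  bit 4 = 1: acc = (4, 11) + (24, 24) = (26, 24)

21P = (26, 24)
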